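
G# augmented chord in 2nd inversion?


Root position: G# B# D##
2nd inversion: move root and 3rd up an octave
Bass note: D##
Notes (bottom to top) = D## G# B#


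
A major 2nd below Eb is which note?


Solution.
A 2nd spans 2 letter names, so from E we land on D
A major 2nd = 2 semitones below Eb
Spell D at that pitch: Db
= Db


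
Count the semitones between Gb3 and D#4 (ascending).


Reasoning:
Absolute semitone position = octave×12 + chromatic position
Gb3: 3×12 + 6 = 42
D#4: 4×12 + 3 = 51
Difference = 51 - 42 = 9
= 9 semitones


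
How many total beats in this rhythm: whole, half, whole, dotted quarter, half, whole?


Reasoning:
Beat values:
  whole = 4 beats
  half = 2 beats
  whole = 4 beats
  dotted quarter = 1.5 beats
  half = 2 beats
  whole = 4 beats
Sum = 4 + 2 + 4 + 1.5 + 2 + 4
= 17.5 beats


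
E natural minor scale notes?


Reasoning:
Natural minor scale pattern: W-H-W-W-H-W-W (2-1-2-2-1-2-2 semitones)
Starting from E:
  E + 2 semitones → F#
  F# + 1 semitone → G
  G + 2 semitones → A
  A + 2 semitones → B
  B + 1 semitone → C
  C + 2 semitones → D
  D + 2 semitones → E
Scale = E F# G A B C D


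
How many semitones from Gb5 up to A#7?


Absolute semitone position = octave×12 + chromatic position
Gb5: 5×12 + 6 = 66
A#7: 7×12 + 10 = 94
Difference = 94 - 66 = 28
= 28 semitones


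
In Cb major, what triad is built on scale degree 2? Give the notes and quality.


Cb major scale: Cb Db Eb Fb Gb Ab Bb
Diatonic triad on degree 2 stacks scale notes 2, 4, 6: Db Fb Ab
Db→Fb = 3 semitones; Db→Ab = 7 semitones → minor triad
= Db Fb Ab (minor)


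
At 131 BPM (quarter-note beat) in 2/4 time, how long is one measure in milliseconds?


Solution.
Quarter-note beat duration = 60000 / 131 ms
Beats per measure (2/4) = 2
One measure = 2 × 60000 / 131 = 120000 / 131 ms
= 916.0 ms


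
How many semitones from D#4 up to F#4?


Solution.
Absolute semitone position = octave×12 + chromatic position
D#4: 4×12 + 3 = 51
F#4: 4×12 + 6 = 54
Difference = 54 - 51 = 3
= 3 semitones


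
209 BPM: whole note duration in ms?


One quarter-note beat = 60000 / BPM = 60000 / 209 ms
Whole note = 4 × quarter note
Duration = 4 × 60000 / 209 = 240000 / 209
= 1148.3 ms


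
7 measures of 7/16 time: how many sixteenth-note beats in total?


Time signature 7/16: the bottom number 16 means the sixteenth note gets one count
The top number 7 means 7 sixteenth-note beats per measure
Total = 7 × 7 measures
= 49 sixteenth-note beats


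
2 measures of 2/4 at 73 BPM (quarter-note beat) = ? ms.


Reasoning:
Quarter-note beat duration = 60000 / 73 ms
Beats per measure (2/4) = 2
One measure = 2 × 60000 / 73 = 120000 / 73 ms
2 measures = 2 × 120000 / 73 = 240000 / 73
= 3287.7 ms


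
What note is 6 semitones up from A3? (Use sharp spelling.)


Step by step:
A3: chromatic position 9 in octave 3 → absolute = 3×12 + 9 = 45
Transpose up 6: 45 + 6 = 51
51 = 4×12 + 3 → D# in octave 4
Result = D#4


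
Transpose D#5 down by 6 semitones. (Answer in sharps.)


Working:
D#5: chromatic position 3 in octave 5 → absolute = 5×12 + 3 = 63
Transpose down 6: 63 - 6 = 57
57 = 4×12 + 9 → A in octave 4
Result = A4


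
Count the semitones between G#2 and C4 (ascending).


Absolute semitone position = octave×12 + chromatic position
G#2: 2×12 + 8 = 32
C4: 4×12 + 0 = 48
Difference = 48 - 32 = 16
= 16 semitones


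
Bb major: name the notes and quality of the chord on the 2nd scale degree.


Working:
Bb major scale: Bb C D Eb F G A
Diatonic triad on degree 2 stacks scale notes 2, 4, 6: C Eb G
C→Eb = 3 semitones; C→G = 7 semitones → minor triad
= C Eb G (minor)


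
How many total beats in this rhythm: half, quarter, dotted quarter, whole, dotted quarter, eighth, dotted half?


Step by step:
Beat values:
  half = 2 beats
  quarter = 1 beat
  dotted quarter = 1.5 beats
  whole = 4 beats
  dotted quarter = 1.5 beats
  eighth = 0.5 beats
  dotted half = 3 beats
Sum = 2 + 1 + 1.5 + 4 + 1.5 + 0.5 + 3
= 13.5 beats


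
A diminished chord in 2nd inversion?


Solution.
Root position: A C Eb
2nd inversion: move root and 3rd up an octave
Bass note: Eb
Notes (bottom to top) = Eb A C


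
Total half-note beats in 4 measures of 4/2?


Time signature 4/2: the bottom number 2 means the half note gets one count
The top number 4 means 4 half-note beats per measure
Total = 4 × 4 measures
= 16 half-note beats


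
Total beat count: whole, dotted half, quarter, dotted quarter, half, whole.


Working:
Beat values:
  whole = 4 beats
  dotted half = 3 beats
  quarter = 1 beat
  dotted quarter = 1.5 beats
  half = 2 beats
  whole = 4 beats
Sum = 4 + 3 + 1 + 1.5 + 2 + 4
= 15.5 beats


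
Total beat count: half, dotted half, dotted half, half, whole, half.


Solution.
Beat values:
  half = 2 beats
  dotted half = 3 beats
  dotted half = 3 beats
  half = 2 beats
  whole = 4 beats
  half = 2 beats
Sum = 2 + 3 + 3 + 2 + 4 + 2
= 16 beats


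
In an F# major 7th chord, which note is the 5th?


Reasoning:
Major 7th chord = root + major 3rd + perfect 5th + major 7th
Seventh chords stack in thirds, so the letter names are F-A-C-E
Root: F#
Major 3rd above F#: A#
Perfect 5th above F#: C#
Major 7th above F#: E#
The 5th = C#


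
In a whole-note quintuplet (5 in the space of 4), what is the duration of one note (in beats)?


Quintuplet: 5 notes occupy the space of 4 whole notes
Space = 4 × 4 = 16 beats
Each quintuplet note = 16 / 5 = 16/5 beats
= 16/5 beats


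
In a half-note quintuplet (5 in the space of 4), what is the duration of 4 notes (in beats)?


Solution.
Quintuplet: 5 notes occupy the space of 4 half notes
Space = 4 × 2 = 8 beats
Each quintuplet note = 8 / 5 = 8/5 beats
4 notes = 4 × 8/5 = 32/5
= 32/5 beats


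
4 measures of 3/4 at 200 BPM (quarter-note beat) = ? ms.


Step by step:
Quarter-note beat duration = 60000 / 200 ms
Beats per measure (3/4) = 3
One measure = 3 × 60000 / 200 = 180000 / 200 ms
4 measures = 4 × 180000 / 200 = 720000 / 200
= 3600.0 ms


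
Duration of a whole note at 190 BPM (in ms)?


Solution.
One quarter-note beat = 60000 / BPM = 60000 / 190 ms
Whole note = 4 × quarter note
Duration = 4 × 60000 / 190 = 240000 / 190
= 1263.2 ms


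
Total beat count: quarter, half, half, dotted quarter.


Step by step:
Beat values:
  quarter = 1 beat
  half = 2 beats
  half = 2 beats
  dotted quarter = 1.5 beats
Sum = 1 + 2 + 2 + 1.5
= 6.5 beats


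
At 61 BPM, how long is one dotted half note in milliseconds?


Working:
One quarter-note beat = 60000 / BPM = 60000 / 61 ms
Dotted half note = 3 × quarter note
Duration = 3 × 60000 / 61 = 180000 / 61
= 2950.8 ms


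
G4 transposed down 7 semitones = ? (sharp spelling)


Reasoning:
G4: chromatic position 7 in octave 4 → absolute = 4×12 + 7 = 55
Transpose down 7: 55 - 7 = 48
48 = 4×12 + 0 → C in octave 4
Result = C4


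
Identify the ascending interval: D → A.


Reasoning:
Letter names: D → A spans 5 letter names → a 5th
Semitones: D → A = 7 half-steps
A 5th of 7 semitones is a perfect 5th
= perfect 5th


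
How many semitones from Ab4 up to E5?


Absolute semitone position = octave×12 + chromatic position
Ab4: 4×12 + 8 = 56
E5: 5×12 + 4 = 64
Difference = 64 - 56 = 8
= 8 semitones


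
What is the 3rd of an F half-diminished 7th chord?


Working:
Half-diminished 7th chord = root + minor 3rd + diminished 5th + minor 7th
Seventh chords stack in thirds, so the letter names are F-A-C-E
Root: F
Minor 3rd above F: Ab
Diminished 5th above F: Cb
Minor 7th above F: Eb
The 3rd = Ab


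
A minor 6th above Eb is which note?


Solution.
A 6th spans 6 letter names, so from E we land on C
A minor 6th = 8 semitones above Eb
Spell C at that pitch: Cb
= Cb


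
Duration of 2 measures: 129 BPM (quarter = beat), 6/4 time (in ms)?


Reasoning:
Quarter-note beat duration = 60000 / 129 ms
Beats per measure (6/4) = 6
One measure = 6 × 60000 / 129 = 360000 / 129 ms
2 measures = 2 × 360000 / 129 = 720000 / 129
= 5581.4 ms


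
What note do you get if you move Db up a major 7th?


Let's work it out.
major 7th: 7 letter names, 11 semitones
Letter: D + 6 → C
Pitch: Db + 11 semitones, spelled as a C → C
= C


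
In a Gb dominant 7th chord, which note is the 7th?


Dominant 7th chord = root + major 3rd + perfect 5th + minor 7th
Seventh chords stack in thirds, so the letter names are G-B-D-F
Root: Gb
Major 3rd above Gb: Bb
Perfect 5th above Gb: Db
Minor 7th above Gb: Fb
The 7th = Fb


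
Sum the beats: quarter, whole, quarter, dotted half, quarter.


Let's work it out.
Beat values:
  quarter = 1 beat
  whole = 4 beats
  quarter = 1 beat
  dotted half = 3 beats
  quarter = 1 beat
Sum = 1 + 4 + 1 + 3 + 1
= 10 beats


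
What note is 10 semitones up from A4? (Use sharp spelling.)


A4: chromatic position 9 in octave 4 → absolute = 4×12 + 9 = 57
Transpose up 10: 57 + 10 = 67
67 = 5×12 + 7 → G in octave 5
Result = G5


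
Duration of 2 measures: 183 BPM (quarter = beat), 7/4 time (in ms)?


Solution.
Quarter-note beat duration = 60000 / 183 ms
Beats per measure (7/4) = 7
One measure = 7 × 60000 / 183 = 420000 / 183 ms
2 measures = 2 × 420000 / 183 = 840000 / 183
= 4590.2 ms


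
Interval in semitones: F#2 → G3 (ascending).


Let's work it out.
Absolute semitone position = octave×12 + chromatic position
F#2: 2×12 + 6 = 30
G3: 3×12 + 7 = 43
Difference = 43 - 30 = 13
= 13 semitones


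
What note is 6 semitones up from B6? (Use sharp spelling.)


B6: chromatic position 11 in octave 6 → absolute = 6×12 + 11 = 83
Transpose up 6: 83 + 6 = 89
89 = 7×12 + 5 → F in octave 7
Result = F7


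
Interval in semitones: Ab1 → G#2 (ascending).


Absolute semitone position = octave×12 + chromatic position
Ab1: 1×12 + 8 = 20
G#2: 2×12 + 8 = 32
Difference = 32 - 20 = 12
= 12 semitones


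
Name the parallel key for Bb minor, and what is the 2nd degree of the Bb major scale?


Solution.
Parallel keys share the same tonic but differ in mode
Bb minor → parallel is Bb major
Bb major scale: Bb C D Eb F G A
= Bb major; 2nd degree = C


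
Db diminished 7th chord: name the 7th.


Working:
Diminished 7th chord = root + minor 3rd + diminished 5th + diminished 7th
Seventh chords stack in thirds, so the letter names are D-F-A-C
Root: Db
Minor 3rd above Db: Fb
Diminished 5th above Db: Abb
Diminished 7th above Db: Cbb
The 7th = Cbb


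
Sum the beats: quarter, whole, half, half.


Beat values:
  quarter = 1 beat
  whole = 4 beats
  half = 2 beats
  half = 2 beats
Sum = 1 + 4 + 2 + 2
= 9 beats


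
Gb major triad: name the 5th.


Working:
Major triad = root + major 3rd (4 semitones) + perfect 5th (7 semitones)
A triad on Gb stacks thirds, so the chord tones use letter names G-B-D
Root: Gb
Major 3rd above Gb: Bb
Perfect 5th above Gb: Db
The 5th = Db


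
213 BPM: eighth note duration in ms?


One quarter-note beat = 60000 / BPM = 60000 / 213 ms
Eighth note = 1/2 × quarter note
Duration = 1/2 × 60000 / 213 = 30000 / 213
= 140.8 ms


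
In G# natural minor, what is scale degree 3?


Reasoning:
Natural minor scale pattern: W-H-W-W-H-W-W (2-1-2-2-1-2-2 semitones)
Starting from G#:
  G# + 2 semitones → A#
  A# + 1 semitone → B
  B + 2 semitones → C#
  C# + 2 semitones → D#
  D# + 1 semitone → E
  E + 2 semitones → F#
  F# + 2 semitones → G#
Scale: G# A# B C# D# E F#
Degree 3 = B


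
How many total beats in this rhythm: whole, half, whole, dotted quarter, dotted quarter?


Solution.
Beat values:
  whole = 4 beats
  half = 2 beats
  whole = 4 beats
  dotted quarter = 1.5 beats
  dotted quarter = 1.5 beats
Sum = 4 + 2 + 4 + 1.5 + 1.5
= 13 beats


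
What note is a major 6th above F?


Solution.
A 6th spans 6 letter names, so from F we land on D
A major 6th = 9 semitones above F
Spell D at that pitch: D
= D


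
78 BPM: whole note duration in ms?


One quarter-note beat = 60000 / BPM = 60000 / 78 ms
Whole note = 4 × quarter note
Duration = 4 × 60000 / 78 = 240000 / 78
= 3076.9 ms


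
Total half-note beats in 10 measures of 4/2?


Working:
Time signature 4/2: the bottom number 2 means the half note gets one count
The top number 4 means 4 half-note beats per measure
Total = 4 × 10 measures
= 40 half-note beats


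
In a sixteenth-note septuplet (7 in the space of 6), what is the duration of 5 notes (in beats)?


Septuplet: 7 notes occupy the space of 6 sixteenth notes
Space = 6 × 1/4 = 3/2 beats
Each septuplet note = 3/2 / 7 = 3/14 beats
5 notes = 5 × 3/14 = 15/14
= 15/14 beats


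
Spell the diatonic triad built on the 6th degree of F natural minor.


F natural minor scale: F G Ab Bb C Db Eb
Diatonic triad on degree 6 stacks scale notes 6, 1, 3: Db F Ab
Db→F = 4 semitones; Db→Ab = 7 semitones → major triad
= Db F Ab (major)


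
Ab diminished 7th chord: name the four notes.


Step by step:
Diminished 7th chord = root + minor 3rd + diminished 5th + diminished 7th
Seventh chords stack in thirds, so the letter names are A-C-E-G
Root: Ab
Minor 3rd above Ab: Cb
Diminished 5th above Ab: Ebb
Diminished 7th above Ab: Gbb
Chord = Ab Cb Ebb Gbb


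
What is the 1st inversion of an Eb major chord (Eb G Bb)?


Step by step:
Root position: Eb G Bb
1st inversion: move root up an octave
Bass note: G
Notes (bottom to top) = G Bb Eb


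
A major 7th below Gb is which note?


A 7th spans 7 letter names, so from G we land on A
A major 7th = 11 semitones below Gb
Spell A at that pitch: Abb
= Abb


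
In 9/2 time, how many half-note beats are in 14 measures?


Step by step:
Time signature 9/2: the bottom number 2 means the half note gets one count
The top number 9 means 9 half-note beats per measure
Total = 9 × 14 measures
= 126 half-note beats


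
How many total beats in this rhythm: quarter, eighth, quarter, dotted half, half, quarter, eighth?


Beat values:
  quarter = 1 beat
  eighth = 0.5 beats
  quarter = 1 beat
  dotted half = 3 beats
  half = 2 beats
  quarter = 1 beat
  eighth = 0.5 beats
Sum = 1 + 0.5 + 1 + 3 + 2 + 1 + 0.5
= 9 beats


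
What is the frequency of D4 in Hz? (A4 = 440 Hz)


Solution.
f = 440 × 2^(n/12) where n = semitones from A4
D4: -7 semitones from A4
f = 440 × 2^(-7/12)
f = 293.66 Hz


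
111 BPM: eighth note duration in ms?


One quarter-note beat = 60000 / BPM = 60000 / 111 ms
Eighth note = 1/2 × quarter note
Duration = 1/2 × 60000 / 111 = 30000 / 111
= 270.3 ms


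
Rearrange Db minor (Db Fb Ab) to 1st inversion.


Solution.
Root position: Db Fb Ab
1st inversion: move root up an octave
Bass note: Fb
Notes (bottom to top) = Fb Ab Db


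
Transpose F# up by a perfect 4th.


perfect 4th: 4 letter names, 5 semitones
Letter: F + 3 → B
Pitch: F# + 5 semitones, spelled as a B → B
= B


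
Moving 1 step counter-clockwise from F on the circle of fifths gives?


Working:
Each counter-clockwise step moves down a perfect 5th (= up a perfect 4th)
From F: F → Bb
= Bb


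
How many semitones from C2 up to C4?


Working:
Absolute semitone position = octave×12 + chromatic position
C2: 2×12 + 0 = 24
C4: 4×12 + 0 = 48
Difference = 48 - 24 = 24
= 24 semitones


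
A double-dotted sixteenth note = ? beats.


Base sixteenth note = 1/4 beats
Dot 1 adds half the previous value: +1/8
Dot 2 adds half the previous value: +1/16
One double-dotted sixteenth = 1/4 + 1/8 + 1/16 = 7/16
= 7/16 beats


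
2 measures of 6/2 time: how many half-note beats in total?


Time signature 6/2: the bottom number 2 means the half note gets one count
The top number 6 means 6 half-note beats per measure
Total = 6 × 2 measures
= 12 half-note beats


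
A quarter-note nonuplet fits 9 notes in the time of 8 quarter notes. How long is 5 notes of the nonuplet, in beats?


Nonuplet: 9 notes occupy the space of 8 quarter notes
Space = 8 × 1 = 8 beats
Each nonuplet note = 8 / 9 = 8/9 beats
5 notes = 5 × 8/9 = 40/9
= 40/9 beats


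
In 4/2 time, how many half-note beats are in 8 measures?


Step by step:
Time signature 4/2: the bottom number 2 means the half note gets one count
The top number 4 means 4 half-note beats per measure
Total = 4 × 8 measures
= 32 half-note beats


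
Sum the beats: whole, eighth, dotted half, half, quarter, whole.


Step by step:
Beat values:
  whole = 4 beats
  eighth = 0.5 beats
  dotted half = 3 beats
  half = 2 beats
  quarter = 1 beat
  whole = 4 beats
Sum = 4 + 0.5 + 3 + 2 + 1 + 4
= 14.5 beats


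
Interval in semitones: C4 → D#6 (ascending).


Reasoning:
Absolute semitone position = octave×12 + chromatic position
C4: 4×12 + 0 = 48
D#6: 6×12 + 3 = 75
Difference = 75 - 48 = 27
= 27 semitones


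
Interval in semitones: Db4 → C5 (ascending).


Working:
Absolute semitone position = octave×12 + chromatic position
Db4: 4×12 + 1 = 49
C5: 5×12 + 0 = 60
Difference = 60 - 49 = 11
= 11 semitones


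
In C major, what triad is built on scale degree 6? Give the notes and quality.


Working:
C major scale: C D E F G A B
Diatonic triad on degree 6 stacks scale notes 6, 1, 3: A C E
A→C = 3 semitones; A→E = 7 semitones → minor triad
= A C E (minor)


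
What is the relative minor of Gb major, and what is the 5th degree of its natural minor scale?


Let's work it out.
The relative minor shares the major's key signature and starts on its 6th degree
6th degree = a major 6th above the tonic; a major 6th above Gb is Eb
→ relative minor of Gb major is Eb minor
Eb natural minor scale: Eb F Gb Ab Bb Cb Db
= Eb minor; 5th degree = Bb


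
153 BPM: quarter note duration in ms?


Step by step:
One quarter-note beat = 60000 / BPM = 60000 / 153 ms
Duration = 60000 / 153
= 392.2 ms


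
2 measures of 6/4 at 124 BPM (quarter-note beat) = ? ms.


Let's work it out.
Quarter-note beat duration = 60000 / 124 ms
Beats per measure (6/4) = 6
One measure = 6 × 60000 / 124 = 360000 / 124 ms
2 measures = 2 × 360000 / 124 = 720000 / 124
= 5806.5 ms


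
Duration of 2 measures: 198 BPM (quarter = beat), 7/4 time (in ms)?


Solution.
Quarter-note beat duration = 60000 / 198 ms
Beats per measure (7/4) = 7
One measure = 7 × 60000 / 198 = 420000 / 198 ms
2 measures = 2 × 420000 / 198 = 840000 / 198
= 4242.4 ms


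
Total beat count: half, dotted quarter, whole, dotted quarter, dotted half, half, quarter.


Beat values:
  half = 2 beats
  dotted quarter = 1.5 beats
  whole = 4 beats
  dotted quarter = 1.5 beats
  dotted half = 3 beats
  half = 2 beats
  quarter = 1 beat
Sum = 2 + 1.5 + 4 + 1.5 + 3 + 2 + 1
= 15 beats


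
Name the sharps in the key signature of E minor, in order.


Reasoning:
Sharp minor keys follow the circle of fifths: A(0), E(1), B(2), F#(3), C#(4), G#(5), D#(6), A#(7)
E minor has 1 sharp
Order of sharps: F# C# G# D# A# E# B# → first 1: F#
= F#


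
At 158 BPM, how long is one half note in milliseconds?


One quarter-note beat = 60000 / BPM = 60000 / 158 ms
Half note = 2 × quarter note
Duration = 2 × 60000 / 158 = 120000 / 158
= 759.5 ms


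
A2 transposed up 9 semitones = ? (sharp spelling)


Working:
A2: chromatic position 9 in octave 2 → absolute = 2×12 + 9 = 33
Transpose up 9: 33 + 9 = 42
42 = 3×12 + 6 → F# in octave 3
Result = F#3


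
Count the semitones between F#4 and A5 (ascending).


Absolute semitone position = octave×12 + chromatic position
F#4: 4×12 + 6 = 54
A5: 5×12 + 9 = 69
Difference = 69 - 54 = 15
= 15 semitones


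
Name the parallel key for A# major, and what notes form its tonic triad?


Let's work it out.
Parallel keys share the same tonic but differ in mode
A# major → parallel is A# minor
Tonic triad of A# minor = A# C# E#
= A# minor; triad = A# C# E#


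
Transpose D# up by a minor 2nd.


Step by step:
minor 2nd: 2 letter names, 1 semitones
Letter: D + 1 → E
Pitch: D# + 1 semitones, spelled as an E → E
= E


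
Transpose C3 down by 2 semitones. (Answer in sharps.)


Working:
C3: chromatic position 0 in octave 3 → absolute = 3×12 + 0 = 36
Transpose down 2: 36 - 2 = 34
34 = 2×12 + 10 → A# in octave 2
Result = A#2


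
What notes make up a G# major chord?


Step by step:
Major triad = root + major 3rd (4 semitones) + perfect 5th (7 semitones)
A triad on G# stacks thirds, so the chord tones use letter names G-B-D
Root: G#
Major 3rd above G#: B#
Perfect 5th above G#: D#
Chord = G# B# D#


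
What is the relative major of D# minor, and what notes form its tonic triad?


Step by step:
The relative major shares the key signature and is a minor 3rd above the minor tonic
A minor 3rd above D# is F#
→ relative major of D# minor is F# major
Tonic triad of F# major = root + major 3rd + perfect 5th = F# A# C#
= F# major; triad = F# A# C#


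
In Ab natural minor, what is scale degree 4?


Step by step:
Natural minor scale pattern: W-H-W-W-H-W-W (2-1-2-2-1-2-2 semitones)
Starting from Ab:
  Ab + 2 semitones → Bb
  Bb + 1 semitone → Cb
  Cb + 2 semitones → Db
  Db + 2 semitones → Eb
  Eb + 1 semitone → Fb
  Fb + 2 semitones → Gb
  Gb + 2 semitones → Ab
Scale: Ab Bb Cb Db Eb Fb Gb
Degree 4 = Db


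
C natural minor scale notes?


Natural minor scale pattern: W-H-W-W-H-W-W (2-1-2-2-1-2-2 semitones)
Starting from C:
  C + 2 semitones → D
  D + 1 semitone → Eb
  Eb + 2 semitones → F
  F + 2 semitones → G
  G + 1 semitone → Ab
  Ab + 2 semitones → Bb
  Bb + 2 semitones → C
Scale = C D Eb F G Ab Bb


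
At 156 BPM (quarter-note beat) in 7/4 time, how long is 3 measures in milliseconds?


Solution.
Quarter-note beat duration = 60000 / 156 ms
Beats per measure (7/4) = 7
One measure = 7 × 60000 / 156 = 420000 / 156 ms
3 measures = 3 × 420000 / 156 = 1260000 / 156
= 8076.9 ms


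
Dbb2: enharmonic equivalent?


Solution.
Enharmonic notes sound the same pitch but are spelled with different letter names
Dbb and C name the same pitch class
= C2


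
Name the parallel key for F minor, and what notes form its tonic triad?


Parallel keys share the same tonic but differ in mode
F minor → parallel is F major
Tonic triad of F major = F A C
= F major; triad = F A C


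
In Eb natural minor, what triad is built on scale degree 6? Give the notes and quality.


Step by step:
Eb natural minor scale: Eb F Gb Ab Bb Cb Db
Diatonic triad on degree 6 stacks scale notes 6, 1, 3: Cb Eb Gb
Cb→Eb = 4 semitones; Cb→Gb = 7 semitones → major triad
= Cb Eb Gb (major)


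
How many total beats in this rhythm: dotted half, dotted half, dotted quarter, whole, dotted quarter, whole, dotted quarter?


Step by step:
Beat values:
  dotted half = 3 beats
  dotted half = 3 beats
  dotted quarter = 1.5 beats
  whole = 4 beats
  dotted quarter = 1.5 beats
  whole = 4 beats
  dotted quarter = 1.5 beats
Sum = 3 + 3 + 1.5 + 4 + 1.5 + 4 + 1.5
= 18.5 beats


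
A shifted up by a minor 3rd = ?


Step by step:
minor 3rd: 3 letter names, 3 semitones
Letter: A + 2 → C
Pitch: A + 3 semitones, spelled as a C → C
= C


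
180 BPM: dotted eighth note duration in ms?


Reasoning:
One quarter-note beat = 60000 / BPM = 60000 / 180 ms
Dotted eighth note = 3/4 × quarter note
Duration = 3/4 × 60000 / 180 = 45000 / 180
= 250.0 ms


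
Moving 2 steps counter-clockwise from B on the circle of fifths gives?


Each counter-clockwise step moves down a perfect 5th (= up a perfect 4th)
From B: B → E → A
= A


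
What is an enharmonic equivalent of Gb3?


Step by step:
Enharmonic notes sound the same pitch but are spelled with different letter names
Gb and F# name the same pitch class
= F#3


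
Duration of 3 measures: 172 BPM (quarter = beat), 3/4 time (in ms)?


Reasoning:
Quarter-note beat duration = 60000 / 172 ms
Beats per measure (3/4) = 3
One measure = 3 × 60000 / 172 = 180000 / 172 ms
3 measures = 3 × 180000 / 172 = 540000 / 172
= 3139.5 ms


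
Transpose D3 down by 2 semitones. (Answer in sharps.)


Working:
D3: chromatic position 2 in octave 3 → absolute = 3×12 + 2 = 38
Transpose down 2: 38 - 2 = 36
36 = 3×12 + 0 → C in octave 3
Result = C3


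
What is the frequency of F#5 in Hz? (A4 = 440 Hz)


f = 440 × 2^(n/12) where n = semitones from A4
F#5: 9 semitones from A4
f = 440 × 2^(9/12)
f = 739.99 Hz


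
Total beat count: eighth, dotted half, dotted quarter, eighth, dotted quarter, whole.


Beat values:
  eighth = 0.5 beats
  dotted half = 3 beats
  dotted quarter = 1.5 beats
  eighth = 0.5 beats
  dotted quarter = 1.5 beats
  whole = 4 beats
Sum = 0.5 + 3 + 1.5 + 0.5 + 1.5 + 4
= 11 beats


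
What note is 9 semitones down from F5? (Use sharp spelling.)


Working:
F5: chromatic position 5 in octave 5 → absolute = 5×12 + 5 = 65
Transpose down 9: 65 - 9 = 56
56 = 4×12 + 8 → G# in octave 4
Result = G#4


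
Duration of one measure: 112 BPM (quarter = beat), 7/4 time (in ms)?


Reasoning:
Quarter-note beat duration = 60000 / 112 ms
Beats per measure (7/4) = 7
One measure = 7 × 60000 / 112 = 420000 / 112 ms
= 3750.0 ms


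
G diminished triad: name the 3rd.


Diminished triad = root + minor 3rd (3 semitones) + diminished 5th (6 semitones)
A triad on G stacks thirds, so the chord tones use letter names G-B-D
Root: G
Minor 3rd above G: Bb
Diminished 5th above G: Db
The 3rd = Bb


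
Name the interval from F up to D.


Step by step:
Letter names: F → D spans 6 letter names → a 6th
Semitones: F → D = 9 half-steps
A 6th of 9 semitones is a major 6th
= major 6th


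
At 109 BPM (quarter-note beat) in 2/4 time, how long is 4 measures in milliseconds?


Quarter-note beat duration = 60000 / 109 ms
Beats per measure (2/4) = 2
One measure = 2 × 60000 / 109 = 120000 / 109 ms
4 measures = 4 × 120000 / 109 = 480000 / 109
= 4403.7 ms


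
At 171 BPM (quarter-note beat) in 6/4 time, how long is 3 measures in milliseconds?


Reasoning:
Quarter-note beat duration = 60000 / 171 ms
Beats per measure (6/4) = 6
One measure = 6 × 60000 / 171 = 360000 / 171 ms
3 measures = 3 × 360000 / 171 = 1080000 / 171
= 6315.8 ms


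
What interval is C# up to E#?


Reasoning:
Letter names: C → E spans 3 letter names → a 3rd
Semitones: C# → E# = 4 half-steps
A 3rd of 4 semitones is a major 3rd
= major 3rd


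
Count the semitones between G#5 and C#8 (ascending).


Step by step:
Absolute semitone position = octave×12 + chromatic position
G#5: 5×12 + 8 = 68
C#8: 8×12 + 1 = 97
Difference = 97 - 68 = 29
= 29 semitones


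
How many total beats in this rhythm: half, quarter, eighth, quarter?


Let's work it out.
Beat values:
  half = 2 beats
  quarter = 1 beat
  eighth = 0.5 beats
  quarter = 1 beat
Sum = 2 + 1 + 0.5 + 1
= 4.5 beats


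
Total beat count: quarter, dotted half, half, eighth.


Step by step:
Beat values:
  quarter = 1 beat
  dotted half = 3 beats
  half = 2 beats
  eighth = 0.5 beats
Sum = 1 + 3 + 2 + 0.5
= 6.5 beats


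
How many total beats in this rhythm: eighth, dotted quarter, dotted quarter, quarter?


Let's work it out.
Beat values:
  eighth = 0.5 beats
  dotted quarter = 1.5 beats
  dotted quarter = 1.5 beats
  quarter = 1 beat
Sum = 0.5 + 1.5 + 1.5 + 1
= 4.5 beats


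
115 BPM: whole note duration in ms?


One quarter-note beat = 60000 / BPM = 60000 / 115 ms
Whole note = 4 × quarter note
Duration = 4 × 60000 / 115 = 240000 / 115
= 2087.0 ms


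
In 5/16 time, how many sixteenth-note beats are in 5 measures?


Time signature 5/16: the bottom number 16 means the sixteenth note gets one count
The top number 5 means 5 sixteenth-note beats per measure
Total = 5 × 5 measures
= 25 sixteenth-note beats


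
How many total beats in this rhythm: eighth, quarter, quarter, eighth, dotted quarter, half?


Reasoning:
Beat values:
  eighth = 0.5 beats
  quarter = 1 beat
  quarter = 1 beat
  eighth = 0.5 beats
  dotted quarter = 1.5 beats
  half = 2 beats
Sum = 0.5 + 1 + 1 + 0.5 + 1.5 + 2
= 6.5 beats


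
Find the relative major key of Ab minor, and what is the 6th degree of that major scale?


Working:
The relative major shares the key signature and is a minor 3rd above the minor tonic
A minor 3rd above Ab is Cb
→ relative major of Ab minor is Cb major
Cb major scale: Cb Db Eb Fb Gb Ab Bb
= Cb major; 6th degree = Ab


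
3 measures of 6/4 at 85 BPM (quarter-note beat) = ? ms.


Let's work it out.
Quarter-note beat duration = 60000 / 85 ms
Beats per measure (6/4) = 6
One measure = 6 × 60000 / 85 = 360000 / 85 ms
3 measures = 3 × 360000 / 85 = 1080000 / 85
= 12705.9 ms


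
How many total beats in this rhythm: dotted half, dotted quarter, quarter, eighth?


Beat values:
  dotted half = 3 beats
  dotted quarter = 1.5 beats
  quarter = 1 beat
  eighth = 0.5 beats
Sum = 3 + 1.5 + 1 + 0.5
= 6 beats


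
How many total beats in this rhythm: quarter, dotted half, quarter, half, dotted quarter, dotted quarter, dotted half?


Reasoning:
Beat values:
  quarter = 1 beat
  dotted half = 3 beats
  quarter = 1 beat
  half = 2 beats
  dotted quarter = 1.5 beats
  dotted quarter = 1.5 beats
  dotted half = 3 beats
Sum = 1 + 3 + 1 + 2 + 1.5 + 1.5 + 3
= 13 beats


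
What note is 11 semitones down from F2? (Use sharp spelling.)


Step by step:
F2: chromatic position 5 in octave 2 → absolute = 2×12 + 5 = 29
Transpose down 11: 29 - 11 = 18
18 = 1×12 + 6 → F# in octave 1
Result = F#1


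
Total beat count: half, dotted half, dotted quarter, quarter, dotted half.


Reasoning:
Beat values:
  half = 2 beats
  dotted half = 3 beats
  dotted quarter = 1.5 beats
  quarter = 1 beat
  dotted half = 3 beats
Sum = 2 + 3 + 1.5 + 1 + 3
= 10.5 beats


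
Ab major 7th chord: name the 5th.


Working:
Major 7th chord = root + major 3rd + perfect 5th + major 7th
Seventh chords stack in thirds, so the letter names are A-C-E-G
Root: Ab
Major 3rd above Ab: C
Perfect 5th above Ab: Eb
Major 7th above Ab: G
The 5th = Eb


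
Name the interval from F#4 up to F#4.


Solution.
Letter names: F → F spans 1 letter name → a unison
Semitones: F#4 → F#4 = 0 half-steps
A unison of 0 semitones is a perfect unison
= perfect unison


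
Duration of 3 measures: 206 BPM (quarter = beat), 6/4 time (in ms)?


Let's work it out.
Quarter-note beat duration = 60000 / 206 ms
Beats per measure (6/4) = 6
One measure = 6 × 60000 / 206 = 360000 / 206 ms
3 measures = 3 × 360000 / 206 = 1080000 / 206
= 5242.7 ms


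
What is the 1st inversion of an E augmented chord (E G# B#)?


Working:
Root position: E G# B#
1st inversion: move root up an octave
Bass note: G#
Notes (bottom to top) = G# B# E


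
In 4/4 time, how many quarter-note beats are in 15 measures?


Working:
Time signature 4/4: the bottom number 4 means the quarter note gets one count
The top number 4 means 4 quarter-note beats per measure
Total = 4 × 15 measures
= 60 quarter-note beats


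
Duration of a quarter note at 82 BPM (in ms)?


One quarter-note beat = 60000 / BPM = 60000 / 82 ms
Duration = 60000 / 82
= 731.7 ms


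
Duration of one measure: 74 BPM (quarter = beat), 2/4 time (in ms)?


Solution.
Quarter-note beat duration = 60000 / 74 ms
Beats per measure (2/4) = 2
One measure = 2 × 60000 / 74 = 120000 / 74 ms
= 1621.6 ms


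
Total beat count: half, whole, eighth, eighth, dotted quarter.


Let's work it out.
Beat values:
  half = 2 beats
  whole = 4 beats
  eighth = 0.5 beats
  eighth = 0.5 beats
  dotted quarter = 1.5 beats
Sum = 2 + 4 + 0.5 + 0.5 + 1.5
= 8.5 beats


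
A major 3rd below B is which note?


A 3rd spans 3 letter names, so from B we land on G
A major 3rd = 4 semitones below B
Spell G at that pitch: G
= G


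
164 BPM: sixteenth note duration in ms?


Reasoning:
One quarter-note beat = 60000 / BPM = 60000 / 164 ms
Sixteenth note = 1/4 × quarter note
Duration = 1/4 × 60000 / 164 = 15000 / 164
= 91.5 ms


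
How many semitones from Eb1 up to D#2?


Reasoning:
Absolute semitone position = octave×12 + chromatic position
Eb1: 1×12 + 3 = 15
D#2: 2×12 + 3 = 27
Difference = 27 - 15 = 12
= 12 semitones


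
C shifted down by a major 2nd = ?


major 2nd: 2 letter names, 2 semitones
Letter: C - 1 → B
Pitch: C - 2 semitones, spelled as a B → Bb
= Bb


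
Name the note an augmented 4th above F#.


Solution.
A 4th spans 4 letter names, so from F we land on B
An augmented 4th = 6 semitones above F#
Spell B at that pitch: B#
= B#


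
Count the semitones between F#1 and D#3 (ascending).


Solution.
Absolute semitone position = octave×12 + chromatic position
F#1: 1×12 + 6 = 18
D#3: 3×12 + 3 = 39
Difference = 39 - 18 = 21
= 21 semitones


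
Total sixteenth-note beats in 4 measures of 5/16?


Step by step:
Time signature 5/16: the bottom number 16 means the sixteenth note gets one count
The top number 5 means 5 sixteenth-note beats per measure
Total = 5 × 4 measures
= 20 sixteenth-note beats


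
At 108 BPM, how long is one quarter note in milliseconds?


Working:
One quarter-note beat = 60000 / BPM = 60000 / 108 ms
Duration = 60000 / 108
= 555.6 ms


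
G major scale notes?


Working:
Major scale pattern: W-W-H-W-W-W-H (2-2-1-2-2-2-1 semitones)
Starting from G:
  G + 2 semitones → A
  A + 2 semitones → B
  B + 1 semitone → C
  C + 2 semitones → D
  D + 2 semitones → E
  E + 2 semitones → F#
  F# + 1 semitone → G
Scale = G A B C D E F#


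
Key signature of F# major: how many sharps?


Reasoning:
Sharp major keys follow the circle of fifths: C(0), G(1), D(2), A(3), E(4), B(5), F#(6), C#(7)
F# major has 6 sharps
Order of sharps: F# C# G# D# A# E# B# → first 6: F#, C#, G#, D#, A#, E#
= 6 sharps


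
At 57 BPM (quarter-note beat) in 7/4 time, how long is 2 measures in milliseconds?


Solution.
Quarter-note beat duration = 60000 / 57 ms
Beats per measure (7/4) = 7
One measure = 7 × 60000 / 57 = 420000 / 57 ms
2 measures = 2 × 420000 / 57 = 840000 / 57
= 14736.8 ms


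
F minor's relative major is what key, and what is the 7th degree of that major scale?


The relative major shares the key signature and is a minor 3rd above the minor tonic
A minor 3rd above F is Ab
→ relative major of F minor is Ab major
Ab major scale: Ab Bb C Db Eb F G
= Ab major; 7th degree = G


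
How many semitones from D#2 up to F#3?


Reasoning:
Absolute semitone position = octave×12 + chromatic position
D#2: 2×12 + 3 = 27
F#3: 3×12 + 6 = 42
Difference = 42 - 27 = 15
= 15 semitones


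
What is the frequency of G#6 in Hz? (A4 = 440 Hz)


f = 440 × 2^(n/12) where n = semitones from A4
G#6: 23 semitones from A4
f = 440 × 2^(23/12)
f = 1661.22 Hz


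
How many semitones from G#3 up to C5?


Reasoning:
Absolute semitone position = octave×12 + chromatic position
G#3: 3×12 + 8 = 44
C5: 5×12 + 0 = 60
Difference = 60 - 44 = 16
= 16 semitones


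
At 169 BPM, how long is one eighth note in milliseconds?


Solution.
One quarter-note beat = 60000 / BPM = 60000 / 169 ms
Eighth note = 1/2 × quarter note
Duration = 1/2 × 60000 / 169 = 30000 / 169
= 177.5 ms


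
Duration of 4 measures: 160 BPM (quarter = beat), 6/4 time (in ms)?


Let's work it out.
Quarter-note beat duration = 60000 / 160 ms
Beats per measure (6/4) = 6
One measure = 6 × 60000 / 160 = 360000 / 160 ms
4 measures = 4 × 360000 / 160 = 1440000 / 160
= 9000.0 ms


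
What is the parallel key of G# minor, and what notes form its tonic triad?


Step by step:
Parallel keys share the same tonic but differ in mode
G# minor → parallel is G# major
Tonic triad of G# major = G# B# D#
= G# major; triad = G# B# D#


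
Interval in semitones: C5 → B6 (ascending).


Absolute semitone position = octave×12 + chromatic position
C5: 5×12 + 0 = 60
B6: 6×12 + 11 = 83
Difference = 83 - 60 = 23
= 23 semitones


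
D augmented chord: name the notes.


Solution.
Augmented triad = root + major 3rd (4 semitones) + augmented 5th (8 semitones)
A triad on D stacks thirds, so the chord tones use letter names D-F-A
Root: D
Major 3rd above D: F#
Augmented 5th above D: A#
Chord = D F# A#


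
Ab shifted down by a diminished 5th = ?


diminished 5th: 5 letter names, 6 semitones
Letter: A - 4 → D
Pitch: Ab - 6 semitones, spelled as a D → D
= D


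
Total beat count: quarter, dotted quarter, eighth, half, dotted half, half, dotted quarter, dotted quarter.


Reasoning:
Beat values:
  quarter = 1 beat
  dotted quarter = 1.5 beats
  eighth = 0.5 beats
  half = 2 beats
  dotted half = 3 beats
  half = 2 beats
  dotted quarter = 1.5 beats
  dotted quarter = 1.5 beats
Sum = 1 + 1.5 + 0.5 + 2 + 3 + 2 + 1.5 + 1.5
= 13 beats


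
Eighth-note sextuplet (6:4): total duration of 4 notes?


Reasoning:
Sextuplet: 6 notes occupy the space of 4 eighth notes
Space = 4 × 1/2 = 2 beats
Each sextuplet note = 2 / 6 = 1/3 beats
4 notes = 4 × 1/3 = 4/3
= 4/3 beats


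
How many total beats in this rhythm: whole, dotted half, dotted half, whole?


Let's work it out.
Beat values:
  whole = 4 beats
  dotted half = 3 beats
  dotted half = 3 beats
  whole = 4 beats
Sum = 4 + 3 + 3 + 4
= 14 beats


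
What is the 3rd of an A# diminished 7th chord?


Diminished 7th chord = root + minor 3rd + diminished 5th + diminished 7th
Seventh chords stack in thirds, so the letter names are A-C-E-G
Root: A#
Minor 3rd above A#: C#
Diminished 5th above A#: E
Diminished 7th above A#: G
The 3rd = C#


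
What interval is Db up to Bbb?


Letter names: D → B spans 6 letter names → a 6th
Semitones: Db → Bbb = 8 half-steps
A 6th of 8 semitones is a minor 6th
= minor 6th


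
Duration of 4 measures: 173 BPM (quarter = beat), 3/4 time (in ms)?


Working:
Quarter-note beat duration = 60000 / 173 ms
Beats per measure (3/4) = 3
One measure = 3 × 60000 / 173 = 180000 / 173 ms
4 measures = 4 × 180000 / 173 = 720000 / 173
= 4161.8 ms


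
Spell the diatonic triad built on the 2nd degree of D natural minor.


Step by step:
D natural minor scale: D E F G A Bb C
Diatonic triad on degree 2 stacks scale notes 2, 4, 6: E G Bb
E→G = 3 semitones; E→Bb = 6 semitones → diminished triad
= E G Bb (diminished)


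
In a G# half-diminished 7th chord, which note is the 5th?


Working:
Half-diminished 7th chord = root + minor 3rd + diminished 5th + minor 7th
Seventh chords stack in thirds, so the letter names are G-B-D-F
Root: G#
Minor 3rd above G#: B
Diminished 5th above G#: D
Minor 7th above G#: F#
The 5th = D


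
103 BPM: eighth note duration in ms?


One quarter-note beat = 60000 / BPM = 60000 / 103 ms
Eighth note = 1/2 × quarter note
Duration = 1/2 × 60000 / 103 = 30000 / 103
= 291.3 ms


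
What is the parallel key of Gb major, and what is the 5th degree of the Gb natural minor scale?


Reasoning:
Parallel keys share the same tonic but differ in mode
Gb major → parallel is Gb minor
Gb natural minor scale: Gb Ab Bbb Cb Db Ebb Fb
= Gb minor; 5th degree = Db


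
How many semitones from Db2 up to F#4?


Absolute semitone position = octave×12 + chromatic position
Db2: 2×12 + 1 = 25
F#4: 4×12 + 6 = 54
Difference = 54 - 25 = 29
= 29 semitones


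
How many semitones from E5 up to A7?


Absolute semitone position = octave×12 + chromatic position
E5: 5×12 + 4 = 64
A7: 7×12 + 9 = 93
Difference = 93 - 64 = 29
= 29 semitones


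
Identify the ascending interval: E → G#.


Let's work it out.
Letter names: E → G spans 3 letter names → a 3rd
Semitones: E → G# = 4 half-steps
A 3rd of 4 semitones is a major 3rd
= major 3rd


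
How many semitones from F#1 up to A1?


Absolute semitone position = octave×12 + chromatic position
F#1: 1×12 + 6 = 18
A1: 1×12 + 9 = 21
Difference = 21 - 18 = 3
= 3 semitones


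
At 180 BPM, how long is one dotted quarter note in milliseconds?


Step by step:
One quarter-note beat = 60000 / BPM = 60000 / 180 ms
Dotted quarter note = 3/2 × quarter note
Duration = 3/2 × 60000 / 180 = 90000 / 180
= 500.0 ms
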